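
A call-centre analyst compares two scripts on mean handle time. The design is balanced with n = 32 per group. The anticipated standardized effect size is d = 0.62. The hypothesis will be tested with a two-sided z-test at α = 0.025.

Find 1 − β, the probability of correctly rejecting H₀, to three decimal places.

Noncentrality parameter: δ = d·√(n/2) = 0.62 × √(32/2) = 2.4800
Two-sided α = 0.025 → critical value z_{0.0125} = 2.241.
Power = Φ(δ − 2.241) + Φ(−δ − 2.241) = Φ(0.239) + Φ(-4.721) = 0.5943 + 0.0000 = 0.5943.

Power ≈ 0.594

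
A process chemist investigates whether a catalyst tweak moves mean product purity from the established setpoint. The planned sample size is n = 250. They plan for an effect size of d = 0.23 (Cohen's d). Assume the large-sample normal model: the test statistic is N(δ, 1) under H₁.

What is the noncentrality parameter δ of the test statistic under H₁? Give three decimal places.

δ ≈ 3.637

The noncentrality parameter scales effect size by the design's sample-size factor: δ = d·√n = 0.23 × √250 = 3.6366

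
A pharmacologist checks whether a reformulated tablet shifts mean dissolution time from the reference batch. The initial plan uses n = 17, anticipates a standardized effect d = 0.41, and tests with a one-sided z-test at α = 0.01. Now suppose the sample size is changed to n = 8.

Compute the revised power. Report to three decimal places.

Power ≈ 0.122

With n = 8: δ = d·√n = 0.41 × √8 = 1.1597. Critical value z_{0.01} = 2.326.
Revised power = Φ(δ − 2.326) = Φ(-1.167) = 0.1217.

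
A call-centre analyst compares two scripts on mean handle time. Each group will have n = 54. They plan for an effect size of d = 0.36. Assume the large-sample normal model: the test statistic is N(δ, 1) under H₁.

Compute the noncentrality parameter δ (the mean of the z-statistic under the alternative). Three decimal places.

δ ≈ 1.871

The noncentrality parameter scales effect size by the design's sample-size factor: δ = d·√(n/2) = 0.36 × √(54/2) = 1.8706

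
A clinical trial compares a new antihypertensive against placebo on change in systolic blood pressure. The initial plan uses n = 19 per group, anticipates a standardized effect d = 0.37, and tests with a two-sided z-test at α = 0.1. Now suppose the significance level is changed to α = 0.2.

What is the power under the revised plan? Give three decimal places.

δ = d·√(n/2) = 0.37 × √(19/2) = 1.1404 (unchanged). New critical value: z_{0.1} = 1.282.
Revised power = Φ(δ − 1.282) + Φ(−δ − 1.282) = Φ(-0.141) + Φ(-2.422) = 0.4439 + 0.0077 = 0.4516.

Power ≈ 0.452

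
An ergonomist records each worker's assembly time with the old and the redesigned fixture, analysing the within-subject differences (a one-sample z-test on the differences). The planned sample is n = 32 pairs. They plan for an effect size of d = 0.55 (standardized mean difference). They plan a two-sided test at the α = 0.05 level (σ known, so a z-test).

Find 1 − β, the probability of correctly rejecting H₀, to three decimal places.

Noncentrality parameter: δ = d·√n = 0.55 × √32 = 3.1113
Critical value for a two-sided test at α = 0.05: z_{α/2} = 1.960.
Power = Φ(δ − 1.960) + Φ(−δ − 1.960) = Φ(1.151) + Φ(-5.071) = 0.8752 + 0.0000 = 0.8752.

Power ≈ 0.875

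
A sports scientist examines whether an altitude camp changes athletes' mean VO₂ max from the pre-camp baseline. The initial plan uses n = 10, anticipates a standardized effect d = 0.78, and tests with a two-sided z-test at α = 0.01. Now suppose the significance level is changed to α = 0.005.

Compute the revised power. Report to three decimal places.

δ = d·√n = 0.78 × √10 = 2.4666 (unchanged). New critical value: z_{0.0025} = 2.807.
Revised power = Φ(δ − 2.807) + Φ(−δ − 2.807) = Φ(-0.340) + Φ(-5.274) = 0.3668 + 0.0000 = 0.3668.

Power ≈ 0.367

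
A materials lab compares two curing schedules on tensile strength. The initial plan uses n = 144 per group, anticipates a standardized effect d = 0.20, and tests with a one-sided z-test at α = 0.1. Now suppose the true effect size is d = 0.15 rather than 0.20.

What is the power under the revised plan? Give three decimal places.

With d = 0.15: δ = d·√(n/2) = 0.15 × √(144/2) = 1.2728. Critical value z_{0.1} = 1.282.
Revised power = P(Z > 1.282 − δ) = Φ(-0.009) = 0.4965.

Power ≈ 0.497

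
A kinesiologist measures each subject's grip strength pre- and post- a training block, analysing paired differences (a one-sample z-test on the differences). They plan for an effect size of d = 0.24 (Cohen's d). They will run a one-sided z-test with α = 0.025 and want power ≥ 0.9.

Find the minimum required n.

n = 183

Set Φ(δ − 1.960) = 0.9; then δ − 1.960 = Φ⁻¹(0.9) = 1.282, giving δ = 3.242.
δ = d·√n ⇒ n = (δ/d)² = (3.242 / 0.24)² = 182.42.
Rounding up, n = 183.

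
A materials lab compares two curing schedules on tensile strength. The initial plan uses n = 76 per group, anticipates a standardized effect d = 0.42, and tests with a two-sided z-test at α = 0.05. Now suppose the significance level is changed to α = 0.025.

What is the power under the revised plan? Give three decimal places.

Power ≈ 0.636

δ = d·√(n/2) = 0.42 × √(76/2) = 2.5891 (unchanged). New critical value: z_{0.0125} = 2.241.
Revised power = Φ(δ − 2.241) + Φ(−δ − 2.241) = Φ(0.348) + Φ(-4.830) = 0.6359 + 0.0000 = 0.6359.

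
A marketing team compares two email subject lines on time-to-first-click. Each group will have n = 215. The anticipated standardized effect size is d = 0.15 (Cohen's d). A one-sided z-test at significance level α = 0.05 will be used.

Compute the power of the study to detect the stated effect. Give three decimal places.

Noncentrality parameter: δ = d·√(n/2) = 0.15 × √(215/2) = 1.5552
One-sided α = 0.05 → critical value z_{0.05} = 1.645.
Power = Φ(δ − 1.645) = Φ(-0.090) = 0.4643.

Power ≈ 0.464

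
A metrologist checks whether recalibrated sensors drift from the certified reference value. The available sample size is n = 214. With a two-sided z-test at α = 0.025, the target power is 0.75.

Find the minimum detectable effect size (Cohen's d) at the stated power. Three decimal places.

d ≈ 0.199

Required noncentrality: δ = z_{0.0125} + z_{0.25} = 2.241 + 0.674 = 2.916.
(Lower-tail contribution to power is negligible for δ > 0.)
δ = d·√n ⇒ d = δ/√n = 2.916/√214 = 0.1993.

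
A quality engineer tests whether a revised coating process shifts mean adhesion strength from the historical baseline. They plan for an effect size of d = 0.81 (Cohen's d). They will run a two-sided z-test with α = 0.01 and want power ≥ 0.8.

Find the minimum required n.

Set Φ(δ − 2.576) = 0.8; then δ − 2.576 = Φ⁻¹(0.8) = 0.842, giving δ = 3.417.
(Ignoring the negligible lower-tail rejection probability gives the usual closed-form inversion.)
δ = d·√n ⇒ n = (δ/d)² = (3.417 / 0.81)² = 17.80.
Rounding up, n = 18.

n = 18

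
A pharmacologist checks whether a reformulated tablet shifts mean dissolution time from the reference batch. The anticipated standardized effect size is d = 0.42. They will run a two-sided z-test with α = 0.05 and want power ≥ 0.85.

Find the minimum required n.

n = 51

Set Φ(δ − 1.960) = 0.85; then δ − 1.960 = Φ⁻¹(0.85) = 1.036, giving δ = 2.996.
(Ignoring the negligible lower-tail rejection probability gives the usual closed-form inversion.)
δ = d·√n ⇒ n = (δ/d)² = (2.996 / 0.42)² = 50.90.
Rounding up, n = 51.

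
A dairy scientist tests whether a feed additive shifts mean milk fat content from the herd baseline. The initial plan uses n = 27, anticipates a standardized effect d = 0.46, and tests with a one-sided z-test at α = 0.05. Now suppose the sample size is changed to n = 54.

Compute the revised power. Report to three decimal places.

With n = 54: δ = d·√n = 0.46 × √54 = 3.3803. Critical value z_{0.05} = 1.645.
Revised power = P(Z > 1.645 − δ) = Φ(1.735) = 0.9587.

Power ≈ 0.959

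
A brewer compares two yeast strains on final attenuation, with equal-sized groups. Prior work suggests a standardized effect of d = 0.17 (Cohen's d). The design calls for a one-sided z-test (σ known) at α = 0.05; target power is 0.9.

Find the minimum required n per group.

Set Φ(δ − 1.645) = 0.9; then δ − 1.645 = Φ⁻¹(0.9) = 1.282, giving δ = 2.926.
δ = d·√(n/2) ⇒ n = 2(δ/d)² = 2 × (2.926 / 0.17)² = 592.65.
Rounding up, n = 593 per group.

n = 593 per group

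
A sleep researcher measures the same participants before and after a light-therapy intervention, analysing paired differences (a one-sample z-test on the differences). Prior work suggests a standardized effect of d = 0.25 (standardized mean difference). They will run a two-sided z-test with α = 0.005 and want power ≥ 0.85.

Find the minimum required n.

n = 237

For power 0.85 need Φ(δ − z_{0.0025}) = 0.85, so δ = z_{0.0025} + z_{0.15} = 2.807 + 1.036 = 3.843.
(The Φ(−δ − z_{α/2}) term is vanishingly small for δ > 0 and is dropped in the standard sample-size formula.)
δ = d·√n ⇒ n = (δ/d)² = (3.843 / 0.25)² = 236.36.
Round up to the next whole unit.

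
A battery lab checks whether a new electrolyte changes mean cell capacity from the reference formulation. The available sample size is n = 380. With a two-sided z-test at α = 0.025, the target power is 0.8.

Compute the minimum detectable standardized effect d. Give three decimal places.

Required noncentrality: δ = z_{0.0125} + z_{0.20} = 2.241 + 0.842 = 3.083.
(Lower-tail contribution to power is negligible for δ > 0.)
δ = d·√n ⇒ d = δ/√n = 3.083/√380 = 0.1582.

d ≈ 0.158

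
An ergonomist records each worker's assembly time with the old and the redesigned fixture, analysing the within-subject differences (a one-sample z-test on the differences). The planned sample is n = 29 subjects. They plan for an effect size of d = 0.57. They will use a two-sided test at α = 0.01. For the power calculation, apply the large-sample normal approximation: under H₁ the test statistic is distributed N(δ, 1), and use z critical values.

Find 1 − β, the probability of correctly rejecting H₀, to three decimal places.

Noncentrality parameter: λ = d·√n = 0.57 × √29 = 3.0695
Two-sided α = 0.01 → critical value z_{0.005} = 2.576.
Power = Φ(λ − 2.576) + Φ(−λ − 2.576) = Φ(0.494) + Φ(-5.645) = 0.6892 + 0.0000 = 0.6892.

Power ≈ 0.689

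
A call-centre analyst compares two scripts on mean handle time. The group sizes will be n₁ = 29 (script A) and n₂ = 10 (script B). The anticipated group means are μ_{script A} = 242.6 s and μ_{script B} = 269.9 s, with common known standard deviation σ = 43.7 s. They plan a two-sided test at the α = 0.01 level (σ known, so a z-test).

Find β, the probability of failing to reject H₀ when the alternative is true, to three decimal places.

Standardized effect: d = |μ_{script A} − μ_{script B}| / σ = |242.6 − 269.9| / 43.7 = 0.6247
Noncentrality parameter: δ = d / √(1/n₁ + 1/n₂) = 0.6247 / √(1/29 + 1/10) = 1.7035
Two-sided α = 0.01 → critical value z_{0.005} = 2.576.
Power = Φ(δ − 2.576) + Φ(−δ − 2.576) = Φ(-0.872) + Φ(-4.279) = 0.1915 + 0.0000 = 0.1915.
Type II error: β = 1 − power = 1 − 0.1915 = 0.8085.

β ≈ 0.808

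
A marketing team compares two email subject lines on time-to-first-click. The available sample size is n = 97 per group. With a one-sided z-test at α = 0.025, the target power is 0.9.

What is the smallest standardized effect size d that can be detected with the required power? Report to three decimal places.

d ≈ 0.465

Required noncentrality: δ = z_{0.025} + z_{0.10} = 1.960 + 1.282 = 3.242.
δ = d·√(n/2) ⇒ d = δ/√(n/2) = 3.242/√(97/2) = 0.4655.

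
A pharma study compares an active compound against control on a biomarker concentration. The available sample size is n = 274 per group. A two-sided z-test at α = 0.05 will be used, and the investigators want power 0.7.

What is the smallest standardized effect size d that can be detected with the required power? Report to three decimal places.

Need Φ(δ − 1.960) = 0.7, so δ = 1.960 + 0.524 = 2.484.
(Lower-tail contribution to power is negligible for δ > 0.)
δ = d·√(n/2) ⇒ d = δ/√(n/2) = 2.484/√(274/2) = 0.2123.

d ≈ 0.212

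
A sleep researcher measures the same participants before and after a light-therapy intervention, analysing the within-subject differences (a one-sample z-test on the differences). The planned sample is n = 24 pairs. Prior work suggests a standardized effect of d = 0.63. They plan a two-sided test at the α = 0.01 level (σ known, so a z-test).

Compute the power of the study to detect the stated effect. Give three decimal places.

Noncentrality parameter: δ = d·√n = 0.63 × √24 = 3.0864
Two-sided α = 0.01 → critical value z_{0.005} = 2.576.
Power = Φ(δ − 2.576) + Φ(−δ − 2.576) = Φ(0.511) + Φ(-5.662) = 0.6952 + 0.0000 = 0.6952.

Power ≈ 0.695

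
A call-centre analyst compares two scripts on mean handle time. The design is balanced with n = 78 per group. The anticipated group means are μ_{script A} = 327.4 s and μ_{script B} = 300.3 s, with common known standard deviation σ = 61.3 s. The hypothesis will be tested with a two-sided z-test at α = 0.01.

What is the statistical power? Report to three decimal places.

Power ≈ 0.573

Standardized effect: d = |μ_{script A} − μ_{script B}| / σ = |327.4 − 300.3| / 61.3 = 0.4421
Noncentrality parameter: δ = d·√(n/2) = 0.4421 × √(78/2) = 2.7608
Two-sided α = 0.01 → critical value z_{0.005} = 2.576.
Power = Φ(δ − 2.576) + Φ(−δ − 2.576) = Φ(0.185) + Φ(-5.337) = 0.5734 + 0.0000 = 0.5734.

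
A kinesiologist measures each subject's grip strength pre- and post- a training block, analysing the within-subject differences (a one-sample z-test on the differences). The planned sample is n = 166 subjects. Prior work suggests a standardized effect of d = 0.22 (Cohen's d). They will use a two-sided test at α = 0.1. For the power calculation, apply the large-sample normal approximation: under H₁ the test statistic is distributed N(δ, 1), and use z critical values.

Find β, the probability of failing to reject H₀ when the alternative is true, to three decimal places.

Noncentrality parameter: δ = d·√n = 0.22 × √166 = 2.8345
Critical value for a two-sided test at α = 0.1: z_{α/2} = 1.645.
Power = Φ(δ − 1.645) + Φ(−δ − 1.645) = Φ(1.190) + Φ(-4.479) = 0.8829 + 0.0000 = 0.8829.
Type II error: β = 1 − power = 1 − 0.8829 = 0.1171.

β ≈ 0.117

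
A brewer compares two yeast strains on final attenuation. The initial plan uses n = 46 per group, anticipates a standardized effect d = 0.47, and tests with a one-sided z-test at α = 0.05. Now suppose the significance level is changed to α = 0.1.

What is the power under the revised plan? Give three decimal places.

Power ≈ 0.835

δ = d·√(n/2) = 0.47 × √(46/2) = 2.2540 (unchanged). New critical value: z_{0.1} = 1.282.
Revised power = P(Z > 1.282 − δ) = Φ(0.972) = 0.8346.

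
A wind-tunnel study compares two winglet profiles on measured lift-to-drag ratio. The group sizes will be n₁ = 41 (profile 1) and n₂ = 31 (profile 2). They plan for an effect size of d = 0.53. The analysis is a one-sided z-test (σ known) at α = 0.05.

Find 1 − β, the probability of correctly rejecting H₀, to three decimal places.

Noncentrality parameter: δ = d / √(1/n₁ + 1/n₂) = 0.53 / √(1/41 + 1/31) = 2.2268
Critical value for a one-sided test at α = 0.05: z_α = 1.645.
Power = P(Z > 1.645 − δ) = Φ(0.582) = 0.7197.

Power ≈ 0.720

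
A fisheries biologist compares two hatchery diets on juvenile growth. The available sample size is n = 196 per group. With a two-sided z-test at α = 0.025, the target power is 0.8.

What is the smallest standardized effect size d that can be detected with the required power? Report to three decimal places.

Required noncentrality: δ = z_{0.0125} + z_{0.20} = 2.241 + 0.842 = 3.083.
(The second rejection-region term Φ(−δ − z_{α/2}) is negligible and dropped.)
δ = d·√(n/2) ⇒ d = δ/√(n/2) = 3.083/√(196/2) = 0.3114.

d ≈ 0.311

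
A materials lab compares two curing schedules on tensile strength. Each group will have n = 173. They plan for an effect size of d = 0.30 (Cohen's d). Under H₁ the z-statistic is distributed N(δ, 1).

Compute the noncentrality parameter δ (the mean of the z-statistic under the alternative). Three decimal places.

The noncentrality parameter scales effect size by the design's sample-size factor: δ = d·√(n/2) = 0.30 × √(173/2) = 2.7902

δ ≈ 2.790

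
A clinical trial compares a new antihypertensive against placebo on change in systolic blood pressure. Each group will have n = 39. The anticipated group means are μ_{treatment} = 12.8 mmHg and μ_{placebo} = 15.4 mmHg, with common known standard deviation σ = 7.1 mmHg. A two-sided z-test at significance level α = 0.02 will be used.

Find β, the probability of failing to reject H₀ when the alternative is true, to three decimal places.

β ≈ 0.761

Standardized effect: d = |μ_{treatment} − μ_{placebo}| / σ = |12.8 − 15.4| / 7.1 = 0.3662
Noncentrality parameter: δ = d·√(n/2) = 0.3662 × √(39/2) = 1.6171
Two-sided α = 0.02 → critical value z_{0.01} = 2.326.
Power = Φ(δ − 2.326) + Φ(−δ − 2.326) = Φ(-0.709) + Φ(-3.943) = 0.2391 + 0.0000 = 0.2391.
Type II error: β = 1 − power = 1 − 0.2391 = 0.7609.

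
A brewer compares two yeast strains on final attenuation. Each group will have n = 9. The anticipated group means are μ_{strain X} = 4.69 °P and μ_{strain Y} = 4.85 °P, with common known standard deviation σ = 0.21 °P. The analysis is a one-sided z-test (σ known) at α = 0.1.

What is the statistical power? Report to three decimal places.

Standardized effect: d = |μ_{strain X} − μ_{strain Y}| / σ = |4.69 − 4.85| / 0.21 = 0.7619
Noncentrality parameter: δ = d·√(n/2) = 0.7619 × √(9/2) = 1.6162
Critical value for a one-sided test at α = 0.1: z_α = 1.282.
Power = Φ(δ − 1.282) = Φ(0.335) = 0.6311.

Power ≈ 0.631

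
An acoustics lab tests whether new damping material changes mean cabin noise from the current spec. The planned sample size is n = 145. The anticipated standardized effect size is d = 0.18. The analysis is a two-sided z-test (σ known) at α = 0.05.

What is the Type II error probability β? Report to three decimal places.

Noncentrality parameter: δ = d·√n = 0.18 × √145 = 2.1675
Two-sided α = 0.05 → critical value z_{0.025} = 1.960.
Power = Φ(δ − 1.960) + Φ(−δ − 1.960) = Φ(0.208) + Φ(-4.127) = 0.5822 + 0.0000 = 0.5822.
Type II error: β = 1 − power = 1 − 0.5822 = 0.4178.

β ≈ 0.418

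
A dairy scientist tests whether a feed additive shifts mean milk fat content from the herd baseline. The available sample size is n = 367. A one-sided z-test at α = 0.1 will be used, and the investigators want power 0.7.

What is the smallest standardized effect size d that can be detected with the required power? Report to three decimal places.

Need Φ(δ − 1.282) = 0.7, so δ = 1.282 + 0.524 = 1.806.
δ = d·√n ⇒ d = δ/√n = 1.806/√367 = 0.0943.

d ≈ 0.094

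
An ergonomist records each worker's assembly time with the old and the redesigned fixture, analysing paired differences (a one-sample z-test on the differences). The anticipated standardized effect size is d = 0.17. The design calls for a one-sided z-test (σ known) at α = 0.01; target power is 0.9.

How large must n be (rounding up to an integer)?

n = 451

Set Φ(δ − 2.326) = 0.9; then δ − 2.326 = Φ⁻¹(0.9) = 1.282, giving δ = 3.608.
δ = d·√n ⇒ n = (δ/d)² = (3.608 / 0.17)² = 450.41.
Rounding up, n = 451.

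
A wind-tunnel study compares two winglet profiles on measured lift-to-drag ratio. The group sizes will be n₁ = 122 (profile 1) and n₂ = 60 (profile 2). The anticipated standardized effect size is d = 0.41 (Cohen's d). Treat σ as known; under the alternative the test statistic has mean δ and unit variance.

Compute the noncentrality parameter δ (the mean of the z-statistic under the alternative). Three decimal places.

The noncentrality parameter scales effect size by the design's sample-size factor: δ = d / √(1/n₁ + 1/n₂) = 0.41 / √(1/122 + 1/60) = 2.6002

δ ≈ 2.600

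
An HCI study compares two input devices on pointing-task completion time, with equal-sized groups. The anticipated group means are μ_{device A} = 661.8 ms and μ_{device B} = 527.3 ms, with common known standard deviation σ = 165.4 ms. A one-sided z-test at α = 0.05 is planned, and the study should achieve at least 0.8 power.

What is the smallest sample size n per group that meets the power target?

n = 19 per group

Standardized effect: d = |μ_{device A} − μ_{device B}| / σ = |661.8 − 527.3| / 165.4 = 0.8132
For power 0.8 need Φ(δ − z_{0.05}) = 0.8, so δ = z_{0.05} + z_{0.20} = 1.645 + 0.842 = 2.486.
δ = d·√(n/2) ⇒ n = 2(δ/d)² = 2 × (2.486 / 0.8132)² = 18.70.
Round up to the next whole unit.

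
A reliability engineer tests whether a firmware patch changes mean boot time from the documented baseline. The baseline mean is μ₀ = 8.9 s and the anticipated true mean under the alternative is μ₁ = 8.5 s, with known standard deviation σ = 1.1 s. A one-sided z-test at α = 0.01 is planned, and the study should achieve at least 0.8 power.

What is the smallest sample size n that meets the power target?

n = 76

Standardized effect: d = |μ₁ − μ₀| / σ = |8.5 − 8.9| / 1.1 = 0.3636
Set Φ(δ − 2.326) = 0.8; then δ − 2.326 = Φ⁻¹(0.8) = 0.842, giving δ = 3.168.
δ = d·√n ⇒ n = (δ/d)² = (3.168 / 0.3636)² = 75.90.
Rounding up, n = 76.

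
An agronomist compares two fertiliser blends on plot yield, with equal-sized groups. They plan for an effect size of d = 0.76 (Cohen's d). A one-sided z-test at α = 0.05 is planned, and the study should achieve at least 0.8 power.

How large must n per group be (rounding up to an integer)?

Set Φ(δ − 1.645) = 0.8; then δ − 1.645 = Φ⁻¹(0.8) = 0.842, giving δ = 2.486.
δ = d·√(n/2) ⇒ n = 2(δ/d)² = 2 × (2.486 / 0.76)² = 21.41.
Round up to the next whole unit.

n = 22 per group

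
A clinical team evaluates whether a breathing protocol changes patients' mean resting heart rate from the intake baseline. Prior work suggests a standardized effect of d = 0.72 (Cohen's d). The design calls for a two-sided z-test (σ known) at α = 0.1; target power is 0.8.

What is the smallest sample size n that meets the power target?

n = 12

For power 0.8 need Φ(δ − z_{0.05}) = 0.8, so δ = z_{0.05} + z_{0.20} = 1.645 + 0.842 = 2.486.
(The Φ(−δ − z_{α/2}) term is vanishingly small for δ > 0 and is dropped in the standard sample-size formula.)
δ = d·√n ⇒ n = (δ/d)² = (2.486 / 0.72)² = 11.93.
Round up to the next whole unit.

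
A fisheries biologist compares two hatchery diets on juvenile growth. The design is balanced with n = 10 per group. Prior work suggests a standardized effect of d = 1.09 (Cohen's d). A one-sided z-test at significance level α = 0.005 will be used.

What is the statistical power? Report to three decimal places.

Power ≈ 0.445

Noncentrality parameter: δ = d·√(n/2) = 1.09 × √(10/2) = 2.4373
Critical value for a one-sided test at α = 0.005: z_α = 2.576.
Power = P(Z > 2.576 − δ) = Φ(-0.139) = 0.4449.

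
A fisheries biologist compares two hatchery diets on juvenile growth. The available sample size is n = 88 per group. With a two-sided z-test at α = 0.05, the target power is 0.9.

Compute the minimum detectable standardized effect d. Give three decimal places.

Need Φ(δ − 1.960) = 0.9, so δ = 1.960 + 1.282 = 3.242.
(The second rejection-region term Φ(−δ − z_{α/2}) is negligible and dropped.)
δ = d·√(n/2) ⇒ d = δ/√(n/2) = 3.242/√(88/2) = 0.4887.

d ≈ 0.489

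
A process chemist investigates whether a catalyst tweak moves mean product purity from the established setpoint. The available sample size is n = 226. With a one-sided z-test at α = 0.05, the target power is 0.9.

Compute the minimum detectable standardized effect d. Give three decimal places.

Required noncentrality: δ = z_{0.05} + z_{0.10} = 1.645 + 1.282 = 2.926.
δ = d·√n ⇒ d = δ/√n = 2.926/√226 = 0.1947.

d ≈ 0.195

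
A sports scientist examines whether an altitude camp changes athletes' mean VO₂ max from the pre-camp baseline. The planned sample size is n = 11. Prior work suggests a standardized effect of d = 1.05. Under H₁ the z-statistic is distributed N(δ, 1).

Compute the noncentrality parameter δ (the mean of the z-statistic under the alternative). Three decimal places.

δ = d·√n = 1.05 × √11 = 3.4825

δ ≈ 3.482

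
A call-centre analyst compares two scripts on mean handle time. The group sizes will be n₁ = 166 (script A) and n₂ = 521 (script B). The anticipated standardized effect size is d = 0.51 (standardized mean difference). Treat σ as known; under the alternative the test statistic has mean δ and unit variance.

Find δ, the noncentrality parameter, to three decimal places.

The noncentrality parameter scales effect size by the design's sample-size factor: δ = d / √(1/n₁ + 1/n₂) = 0.51 / √(1/166 + 1/521) = 5.7222

δ ≈ 5.722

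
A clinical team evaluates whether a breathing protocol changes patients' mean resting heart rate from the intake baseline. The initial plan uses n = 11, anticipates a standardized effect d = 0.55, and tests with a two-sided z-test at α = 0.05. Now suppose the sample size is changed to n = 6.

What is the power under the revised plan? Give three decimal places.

Power ≈ 0.270

With n = 6: δ = d·√n = 0.55 × √6 = 1.3472. Critical value z_{0.025} = 1.960.
Revised power = Φ(δ − 1.960) + Φ(−δ − 1.960) = Φ(-0.613) + Φ(-3.307) = 0.2700 + 0.0005 = 0.2705.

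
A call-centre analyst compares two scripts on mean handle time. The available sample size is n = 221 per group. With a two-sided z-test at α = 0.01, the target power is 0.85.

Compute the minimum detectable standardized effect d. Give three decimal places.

d ≈ 0.344

Need Φ(δ − 2.576) = 0.85, so δ = 2.576 + 1.036 = 3.612.
(The second rejection-region term Φ(−δ − z_{α/2}) is negligible and dropped.)
δ = d·√(n/2) ⇒ d = δ/√(n/2) = 3.612/√(221/2) = 0.3436.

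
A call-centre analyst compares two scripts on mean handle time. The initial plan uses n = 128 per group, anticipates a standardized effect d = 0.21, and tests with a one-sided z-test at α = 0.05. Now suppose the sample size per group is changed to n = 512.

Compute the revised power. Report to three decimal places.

Power ≈ 0.957

With n = 512 per group: δ = d·√(n/2) = 0.21 × √(512/2) = 3.3600. Critical value z_{0.05} = 1.645.
Revised power = Φ(δ − 1.645) = Φ(1.715) = 0.9568.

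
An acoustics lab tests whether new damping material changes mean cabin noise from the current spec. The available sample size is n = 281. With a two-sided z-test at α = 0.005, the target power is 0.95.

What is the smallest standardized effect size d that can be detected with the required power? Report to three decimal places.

d ≈ 0.266

Need Φ(δ − 2.807) = 0.95, so δ = 2.807 + 1.645 = 4.452.
(Lower-tail contribution to power is negligible for δ > 0.)
δ = d·√n ⇒ d = δ/√n = 4.452/√281 = 0.2656.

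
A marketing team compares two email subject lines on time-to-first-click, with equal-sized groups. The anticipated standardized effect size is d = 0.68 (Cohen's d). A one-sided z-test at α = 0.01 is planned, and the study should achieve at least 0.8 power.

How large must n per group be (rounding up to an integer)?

For power 0.8 need Φ(δ − z_{0.01}) = 0.8, so δ = z_{0.01} + z_{0.20} = 2.326 + 0.842 = 3.168.
δ = d·√(n/2) ⇒ n = 2(δ/d)² = 2 × (3.168 / 0.68)² = 43.41.
Round up to the next whole unit.

n = 44 per group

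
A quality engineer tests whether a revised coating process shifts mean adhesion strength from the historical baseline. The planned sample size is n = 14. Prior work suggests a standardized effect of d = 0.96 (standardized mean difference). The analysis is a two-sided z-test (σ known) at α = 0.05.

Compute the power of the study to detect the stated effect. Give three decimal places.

Power ≈ 0.949

Noncentrality parameter: δ = d·√n = 0.96 × √14 = 3.5920
Two-sided α = 0.05 → critical value z_{0.025} = 1.960.
Power = Φ(δ − 1.960) + Φ(−δ − 1.960) = Φ(1.632) + Φ(-5.552) = 0.9487 + 0.0000 = 0.9487.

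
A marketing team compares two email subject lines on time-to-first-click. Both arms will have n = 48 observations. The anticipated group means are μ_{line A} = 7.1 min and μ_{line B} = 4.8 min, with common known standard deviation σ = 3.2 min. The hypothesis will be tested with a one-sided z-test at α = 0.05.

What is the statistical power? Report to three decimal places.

Power ≈ 0.970

Standardized effect: d = |μ_{line A} − μ_{line B}| / σ = |7.1 − 4.8| / 3.2 = 0.7187
Noncentrality parameter: δ = d·√(n/2) = 0.7187 × √(48/2) = 3.5211
Critical value for a one-sided test at α = 0.05: z_α = 1.645.
Power = P(Z > 1.645 − δ) = Φ(1.876) = 0.9697.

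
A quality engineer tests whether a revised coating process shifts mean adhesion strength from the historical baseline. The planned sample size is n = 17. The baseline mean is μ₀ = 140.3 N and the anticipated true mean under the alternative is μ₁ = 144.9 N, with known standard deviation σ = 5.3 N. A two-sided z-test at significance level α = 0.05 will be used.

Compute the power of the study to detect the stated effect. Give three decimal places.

Power ≈ 0.947

Standardized effect: d = |μ₁ − μ₀| / σ = |144.9 − 140.3| / 5.3 = 0.8679
Noncentrality parameter: δ = d·√n = 0.8679 × √17 = 3.5785
Two-sided α = 0.05 → critical value z_{0.025} = 1.960.
Power = Φ(δ − 1.960) + Φ(−δ − 1.960) = Φ(1.619) + Φ(-5.539) = 0.9472 + 0.0000 = 0.9472.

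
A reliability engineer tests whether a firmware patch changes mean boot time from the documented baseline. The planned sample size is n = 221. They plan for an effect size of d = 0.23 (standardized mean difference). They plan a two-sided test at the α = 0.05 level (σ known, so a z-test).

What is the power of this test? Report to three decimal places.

Power ≈ 0.928

Noncentrality parameter: δ = d·√n = 0.23 × √221 = 3.4192
Two-sided α = 0.05 → critical value z_{0.025} = 1.960.
Power = Φ(δ − 1.960) + Φ(−δ − 1.960) = Φ(1.459) + Φ(-5.379) = 0.9277 + 0.0000 = 0.9277.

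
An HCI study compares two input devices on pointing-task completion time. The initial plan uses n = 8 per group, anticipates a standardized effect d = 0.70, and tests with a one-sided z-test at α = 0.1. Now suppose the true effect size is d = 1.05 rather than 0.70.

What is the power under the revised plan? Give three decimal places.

With d = 1.05: δ = d·√(n/2) = 1.05 × √(8/2) = 2.1000. Critical value z_{0.1} = 1.282.
Revised power = Φ(δ − 1.282) = Φ(0.818) = 0.7934.

Power ≈ 0.793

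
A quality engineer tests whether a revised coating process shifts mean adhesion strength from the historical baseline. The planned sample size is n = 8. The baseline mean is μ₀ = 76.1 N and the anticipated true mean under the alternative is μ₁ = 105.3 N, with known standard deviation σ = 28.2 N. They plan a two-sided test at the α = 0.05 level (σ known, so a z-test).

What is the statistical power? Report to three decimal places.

Standardized effect: d = |μ₁ − μ₀| / σ = |105.3 − 76.1| / 28.2 = 1.0355
Noncentrality parameter: δ = d·√n = 1.0355 × √8 = 2.9287
Two-sided α = 0.05 → critical value z_{0.025} = 1.960.
Power = Φ(δ − 1.960) + Φ(−δ − 1.960) = Φ(0.969) + Φ(-4.889) = 0.8337 + 0.0000 = 0.8337.

Power ≈ 0.834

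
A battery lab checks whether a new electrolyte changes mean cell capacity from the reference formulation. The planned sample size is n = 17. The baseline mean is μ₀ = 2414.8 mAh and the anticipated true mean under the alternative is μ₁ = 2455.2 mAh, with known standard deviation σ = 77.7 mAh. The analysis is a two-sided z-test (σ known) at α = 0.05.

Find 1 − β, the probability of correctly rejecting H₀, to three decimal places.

Power ≈ 0.573

Standardized effect: d = |μ₁ − μ₀| / σ = |2455.2 − 2414.8| / 77.7 = 0.5199
Noncentrality parameter: δ = d·√n = 0.5199 × √17 = 2.1438
Two-sided α = 0.05 → critical value z_{0.025} = 1.960.
Power = Φ(δ − 1.960) + Φ(−δ − 1.960) = Φ(0.184) + Φ(-4.104) = 0.5729 + 0.0000 = 0.5730.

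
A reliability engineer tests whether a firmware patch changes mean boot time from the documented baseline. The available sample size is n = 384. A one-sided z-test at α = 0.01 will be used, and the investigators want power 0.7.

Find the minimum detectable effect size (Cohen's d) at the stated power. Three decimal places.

d ≈ 0.145

Need Φ(δ − 2.326) = 0.7, so δ = 2.326 + 0.524 = 2.851.
δ = d·√n ⇒ d = δ/√n = 2.851/√384 = 0.1455.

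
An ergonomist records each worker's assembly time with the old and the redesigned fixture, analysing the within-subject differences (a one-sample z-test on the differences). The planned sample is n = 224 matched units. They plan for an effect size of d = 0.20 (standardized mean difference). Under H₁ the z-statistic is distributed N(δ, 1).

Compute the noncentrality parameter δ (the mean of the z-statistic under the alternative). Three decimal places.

The noncentrality parameter scales effect size by the design's sample-size factor: δ = d·√n = 0.20 × √224 = 2.9933

δ ≈ 2.993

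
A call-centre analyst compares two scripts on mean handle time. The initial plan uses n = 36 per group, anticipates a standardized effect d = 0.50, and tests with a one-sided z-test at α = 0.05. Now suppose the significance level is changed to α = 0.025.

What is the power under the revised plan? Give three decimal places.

Power ≈ 0.564

δ = d·√(n/2) = 0.50 × √(36/2) = 2.1213 (unchanged). New critical value: z_{0.025} = 1.960.
Revised power = Φ(δ − 1.960) = Φ(0.161) = 0.5641.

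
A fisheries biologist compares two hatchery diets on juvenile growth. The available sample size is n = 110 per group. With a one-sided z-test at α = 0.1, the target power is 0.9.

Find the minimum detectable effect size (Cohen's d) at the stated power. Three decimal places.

Need Φ(δ − 1.282) = 0.9, so δ = 1.282 + 1.282 = 2.563.
δ = d·√(n/2) ⇒ d = δ/√(n/2) = 2.563/√(110/2) = 0.3456.

d ≈ 0.346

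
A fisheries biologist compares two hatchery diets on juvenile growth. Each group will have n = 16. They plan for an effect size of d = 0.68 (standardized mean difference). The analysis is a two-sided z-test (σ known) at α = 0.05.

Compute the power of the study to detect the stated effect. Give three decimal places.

Power ≈ 0.485

Noncentrality parameter: δ = d·√(n/2) = 0.68 × √(16/2) = 1.9233
Critical value for a two-sided test at α = 0.05: z_{α/2} = 1.960.
Power = Φ(δ − 1.960) + Φ(−δ − 1.960) = Φ(-0.037) + Φ(-3.883) = 0.4854 + 0.0001 = 0.4854.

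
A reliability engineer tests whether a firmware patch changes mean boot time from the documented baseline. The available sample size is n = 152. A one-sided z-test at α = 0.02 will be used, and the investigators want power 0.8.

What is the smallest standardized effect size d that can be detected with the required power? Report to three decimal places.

d ≈ 0.235

Need Φ(δ − 2.054) = 0.8, so δ = 2.054 + 0.842 = 2.895.
δ = d·√n ⇒ d = δ/√n = 2.895/√152 = 0.2348.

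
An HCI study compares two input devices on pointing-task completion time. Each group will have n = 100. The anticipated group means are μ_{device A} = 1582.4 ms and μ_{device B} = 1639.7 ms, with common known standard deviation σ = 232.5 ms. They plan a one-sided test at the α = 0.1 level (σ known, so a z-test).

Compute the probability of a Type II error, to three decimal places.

Standardized effect: d = |μ_{device A} − μ_{device B}| / σ = |1582.4 − 1639.7| / 232.5 = 0.2465
Noncentrality parameter: δ = d·√(n/2) = 0.2465 × √(100/2) = 1.7427
Critical value for a one-sided test at α = 0.1: z_α = 1.282.
Power = Φ(δ − 1.282) = Φ(0.461) = 0.6776.
Type II error: β = 1 − power = 1 − 0.6776 = 0.3224.

β ≈ 0.322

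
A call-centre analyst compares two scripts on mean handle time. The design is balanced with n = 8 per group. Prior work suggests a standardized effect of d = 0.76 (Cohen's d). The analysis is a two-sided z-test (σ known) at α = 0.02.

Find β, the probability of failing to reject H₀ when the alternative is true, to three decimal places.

Noncentrality parameter: δ = d·√(n/2) = 0.76 × √(8/2) = 1.5200
Two-sided α = 0.02 → critical value z_{0.01} = 2.326.
Power = Φ(δ − 2.326) + Φ(−δ − 2.326) = Φ(-0.806) + Φ(-3.846) = 0.2100 + 0.0001 = 0.2101.
Type II error: β = 1 − power = 1 − 0.2101 = 0.7899.

β ≈ 0.790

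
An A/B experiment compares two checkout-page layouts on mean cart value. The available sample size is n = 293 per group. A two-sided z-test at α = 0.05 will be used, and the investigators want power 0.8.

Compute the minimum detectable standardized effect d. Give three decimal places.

d ≈ 0.231

Need Φ(δ − 1.960) = 0.8, so δ = 1.960 + 0.842 = 2.802.
(The second rejection-region term Φ(−δ − z_{α/2}) is negligible and dropped.)
δ = d·√(n/2) ⇒ d = δ/√(n/2) = 2.802/√(293/2) = 0.2315.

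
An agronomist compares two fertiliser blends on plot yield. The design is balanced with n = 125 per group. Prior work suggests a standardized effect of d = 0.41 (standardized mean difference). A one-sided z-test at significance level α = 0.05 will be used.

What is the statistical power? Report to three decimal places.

Noncentrality parameter: δ = d·√(n/2) = 0.41 × √(125/2) = 3.2413
One-sided α = 0.05 → critical value z_{0.05} = 1.645.
Power = P(Z > 1.645 − δ) = Φ(1.596) = 0.9448.

Power ≈ 0.945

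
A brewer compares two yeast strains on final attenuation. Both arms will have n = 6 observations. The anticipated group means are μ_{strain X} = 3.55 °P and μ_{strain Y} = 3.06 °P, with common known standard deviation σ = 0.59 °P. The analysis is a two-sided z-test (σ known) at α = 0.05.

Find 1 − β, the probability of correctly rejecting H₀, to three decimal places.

Power ≈ 0.301

Standardized effect: d = |μ_{strain X} − μ_{strain Y}| / σ = |3.55 − 3.06| / 0.59 = 0.8305
Noncentrality parameter: δ = d·√(n/2) = 0.8305 × √(6/2) = 1.4385
Two-sided α = 0.05 → critical value z_{0.025} = 1.960.
Power = Φ(δ − 1.960) + Φ(−δ − 1.960) = Φ(-0.521) + Φ(-3.398) = 0.3010 + 0.0003 = 0.3014.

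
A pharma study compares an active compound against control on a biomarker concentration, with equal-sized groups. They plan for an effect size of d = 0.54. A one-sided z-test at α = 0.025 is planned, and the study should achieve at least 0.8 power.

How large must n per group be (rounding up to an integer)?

n = 54 per group

For power 0.8 need Φ(δ − z_{0.025}) = 0.8, so δ = z_{0.025} + z_{0.20} = 1.960 + 0.842 = 2.802.
δ = d·√(n/2) ⇒ n = 2(δ/d)² = 2 × (2.802 / 0.54)² = 53.83.
Round up to the next whole unit.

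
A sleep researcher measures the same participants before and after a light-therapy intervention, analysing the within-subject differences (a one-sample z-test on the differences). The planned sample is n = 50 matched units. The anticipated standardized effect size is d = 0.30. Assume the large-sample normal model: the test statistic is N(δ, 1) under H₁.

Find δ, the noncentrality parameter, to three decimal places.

δ ≈ 2.121

δ = d·√n = 0.30 × √50 = 2.1213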